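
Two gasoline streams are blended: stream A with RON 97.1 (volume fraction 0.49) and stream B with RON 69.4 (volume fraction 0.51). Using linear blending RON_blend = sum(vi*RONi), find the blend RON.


Linear blending: RON_blend = sum(vi * RONi)
Contribution 1: 0.49 * 97.1 = 47.579
Contribution 2: 0.51 * 69.4 = 35.394
RON_blend = 47.579 + 35.394 = 82.973

82.973


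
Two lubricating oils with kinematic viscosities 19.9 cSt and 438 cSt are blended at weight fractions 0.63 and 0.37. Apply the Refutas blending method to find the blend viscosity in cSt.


Refutas method: VBN_i = 14.534*ln(ln(visc_i + 0.8)) + 10.975, blended linearly by mass fraction; since VBN is linear in VBI_i = ln(ln(visc_i + 0.8)) and the fractions sum to 1, blend VBI directly: visc = exp(exp(VBI_blend)) - 0.8
VBI_1 = ln(ln(19.9 + 0.8)) = 1.10861
VBI_2 = ln(ln(438 + 0.8)) = 1.80567
VBI_blend = 0.63 * 1.10861 + 0.37 * 1.80567 = 1.36652
visc_blend = exp(exp(1.36652)) - 0.8 = 49.69

49.69 cSt


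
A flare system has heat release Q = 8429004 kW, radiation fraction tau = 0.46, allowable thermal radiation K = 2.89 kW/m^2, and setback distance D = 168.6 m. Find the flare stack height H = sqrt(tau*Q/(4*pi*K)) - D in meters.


tau*Q/(4*pi*K) = 0.46 * 8429004 / (4 * pi * 2.89) = 106764
sqrt(106764) = 326.748
H = 326.748 - 168.6 = 158.1

158.1 m


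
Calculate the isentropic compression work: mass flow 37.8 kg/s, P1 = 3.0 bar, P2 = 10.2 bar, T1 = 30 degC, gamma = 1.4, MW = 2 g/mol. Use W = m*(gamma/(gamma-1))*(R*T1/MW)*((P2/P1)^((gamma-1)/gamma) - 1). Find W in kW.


Isentropic work: W = m*(gamma/(gamma-1))*(R*T1/MW)*((P2/P1)^((gamma-1)/gamma) - 1)
T1 = 30 + 273.15 = 303.15 K
Pressure ratio = 10.2 / 3.0 = 3.4
Exponent = (1.4 - 1)/1.4 = 0.285714
(P2/P1)^exp - 1 = 3.4^0.285714 - 1 = 0.418571
W = 37.8 * 1.4 / 0.4 * 8.314 * 303.15 / 2 * 0.418571 = 69790

69790 kW


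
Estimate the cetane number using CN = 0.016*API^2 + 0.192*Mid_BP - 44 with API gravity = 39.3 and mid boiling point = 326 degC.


CN = 0.016 * 39.3^2 + 0.192 * 326 - 44
CN = 24.71184 + 62.592 - 44 = 43.30384

43.30384


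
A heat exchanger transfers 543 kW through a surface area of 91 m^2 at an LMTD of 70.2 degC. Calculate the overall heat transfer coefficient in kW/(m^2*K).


From Q = U*A*LMTD, U = Q / (A * LMTD)
U = 543 / (91 * 70.2) = 543 / 6388.2 = 0.08500

0.08500 kW/(m^2*K)


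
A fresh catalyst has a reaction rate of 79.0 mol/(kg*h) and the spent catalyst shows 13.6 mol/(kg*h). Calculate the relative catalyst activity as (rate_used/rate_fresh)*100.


Activity (%) = (rate_used / rate_fresh) * 100
rate_used = 13.6, rate_fresh = 79.0
= (13.6 / 79.0) * 100
= 0.1722 * 100 = 17.22

17.22 %


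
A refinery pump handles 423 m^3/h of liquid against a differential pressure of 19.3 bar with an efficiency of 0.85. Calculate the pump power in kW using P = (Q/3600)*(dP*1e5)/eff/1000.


Q = 423 / 3600 = 0.1175 m^3/s
P = 0.1175 * (19.3 * 1e5) / 0.85 / 1000 = 266.8

266.8 kW


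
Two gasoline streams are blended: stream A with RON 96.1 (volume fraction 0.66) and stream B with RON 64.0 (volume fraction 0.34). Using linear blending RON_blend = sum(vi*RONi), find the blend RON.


Linear blending: RON_blend = sum(vi * RONi)
Contribution 1: 0.66 * 96.1 = 63.426
Contribution 2: 0.34 * 64.0 = 21.76
RON_blend = 63.426 + 21.76 = 85.186

85.186


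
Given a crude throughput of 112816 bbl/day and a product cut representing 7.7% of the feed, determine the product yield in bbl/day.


Crude throughput = 112816 bbl/day
Fraction yield = 7.7%
yield = throughput * fraction / 100
yield = 112816 * 7.7 / 100 = 8686.832

8686.832 bbl/day


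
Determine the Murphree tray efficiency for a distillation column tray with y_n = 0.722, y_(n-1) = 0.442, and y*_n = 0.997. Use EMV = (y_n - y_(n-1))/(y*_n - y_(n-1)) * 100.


Murphree vapor efficiency: EMV = (y_n - y_(n-1)) / (y*_n - y_(n-1)) * 100
EMV = (0.722 - 0.442) / (0.997 - 0.442) * 100 = 0.28 / 0.555 * 100 = 50.45

50.45 %


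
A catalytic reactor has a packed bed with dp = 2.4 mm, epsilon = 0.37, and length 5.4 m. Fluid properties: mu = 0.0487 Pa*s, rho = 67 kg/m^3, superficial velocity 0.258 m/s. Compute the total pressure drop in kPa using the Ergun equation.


dp = 2.4 mm = 0.0024 m
Viscous term = 150*0.0487*0.258*(1-0.37)^2 / (0.0024^2*0.37^3) = 2563850
Inertial term = 1.75*67*0.258^2*(1-0.37) / (0.0024*0.37^3) = 40446.1
dP/L = 2563850 + 40446.1 = 2604300 Pa/m
dP = 2604300 * 5.4 / 1000 = 14060 kPa

14060 kPa


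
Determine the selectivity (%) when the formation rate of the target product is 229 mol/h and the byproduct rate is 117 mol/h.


Selectivity = desired / (desired + undesired) * 100
Total products = 229 + 117 = 346 mol/h
S = 229 / 346 * 100
= 0.6618 * 100
= 66.18 %

66.18 %


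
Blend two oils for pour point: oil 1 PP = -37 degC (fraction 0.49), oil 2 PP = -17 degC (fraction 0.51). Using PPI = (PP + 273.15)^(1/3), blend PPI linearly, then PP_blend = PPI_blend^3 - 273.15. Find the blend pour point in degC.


PPI_1 = (-37 + 273.15)^(1/3) = 6.181056
PPI_2 = (-17 + 273.15)^(1/3) = 6.350844
PPI_blend = 0.49 * 6.181056 + 0.51 * 6.350844 = 6.267648
PP_blend = 6.267648^3 - 273.15 = 246.2146 - 273.15 = -26.94

-26.94 degC


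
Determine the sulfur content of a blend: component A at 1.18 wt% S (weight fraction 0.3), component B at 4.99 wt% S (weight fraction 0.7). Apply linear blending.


Linear sulfur blending: S_blend = x1*S1 + x2*S2
Contribution 1: 0.3 * 1.18 = 0.354 wt%
Contribution 2: 0.7 * 4.99 = 3.493 wt%
S_blend = 0.354 + 3.493 = 3.847

3.847 wt%


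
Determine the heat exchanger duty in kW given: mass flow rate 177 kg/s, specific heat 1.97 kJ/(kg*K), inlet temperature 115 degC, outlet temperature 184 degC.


Q = m_dot * cp * delta_T
delta_T = 184 - 115 = 69 K
Q = 177 * 1.97 * 69
= 348.69 * 69
= 24059.61 kW

24059.61 kW


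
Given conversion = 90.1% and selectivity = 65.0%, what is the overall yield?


Overall yield = conversion (%) * selectivity (%) / 100
Conversion = 90.1%, Selectivity = 65.0%
Y = 90.1 * 65.0 / 100
= 58.565 %

58.565 %


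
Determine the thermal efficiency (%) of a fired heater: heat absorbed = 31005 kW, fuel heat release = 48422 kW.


Furnace efficiency = Q_absorbed / Q_fuel * 100
= 31005 / 48422 * 100 = 64.03

64.03 %


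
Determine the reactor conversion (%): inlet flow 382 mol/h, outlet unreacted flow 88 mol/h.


X = (F_in - F_out) / F_in * 100
Moles reacted = 382 - 88 = 294
X = 294 / 382 * 100
= 0.7696 * 100
= 76.96 %

76.96 %


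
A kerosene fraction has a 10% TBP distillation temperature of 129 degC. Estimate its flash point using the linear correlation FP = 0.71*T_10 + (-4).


FP = 0.71 * 129 + (-4) = 87.59

87.59 degC


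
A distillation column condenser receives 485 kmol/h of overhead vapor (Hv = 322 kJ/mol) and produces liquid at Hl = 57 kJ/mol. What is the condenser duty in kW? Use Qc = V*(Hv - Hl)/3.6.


Qc = 485 * (322 - 57) / 3.6 = 485 * 265 / 3.6 = 35700

35700 kW


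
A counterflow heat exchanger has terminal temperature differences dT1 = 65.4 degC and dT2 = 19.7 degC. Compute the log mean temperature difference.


LMTD = (dT1 - dT2) / ln(dT1/dT2)
= (65.4 - 19.7) / ln(65.4 / 19.7) = 45.7 / 1.1999 = 38.09

38.09 degC


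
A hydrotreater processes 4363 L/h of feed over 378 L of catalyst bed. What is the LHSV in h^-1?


LHSV = volumetric feed rate / catalyst volume
= 4363 L/h / 378 L
= 11.54 h^-1

11.54 h^-1


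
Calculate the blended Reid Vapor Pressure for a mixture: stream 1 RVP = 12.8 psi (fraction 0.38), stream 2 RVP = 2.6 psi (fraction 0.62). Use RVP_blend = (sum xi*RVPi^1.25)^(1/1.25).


Chevron index: RVP_blend = (sum xi*RVPi^1.25)^(1/1.25)
RVP^1.25 terms: 0.38 * 12.8^1.25 + 0.62 * 2.6^1.25 = 11.2471
RVP_blend = 11.2471^(1/1.25) = 6.932

6.932 psi


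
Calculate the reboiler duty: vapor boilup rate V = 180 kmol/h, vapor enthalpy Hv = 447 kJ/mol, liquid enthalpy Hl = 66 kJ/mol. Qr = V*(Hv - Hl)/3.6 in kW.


Qr = 180 * (447 - 66) / 3.6 = 180 * 381 / 3.6 = 19050

19050 kW


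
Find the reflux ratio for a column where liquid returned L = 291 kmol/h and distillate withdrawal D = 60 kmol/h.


Reflux ratio definition: R = L / D (liquid returned / distillate withdrawn)
L = 291 kmol/h, D = 60 kmol/h
R = 291 / 60 = 4.850

4.850


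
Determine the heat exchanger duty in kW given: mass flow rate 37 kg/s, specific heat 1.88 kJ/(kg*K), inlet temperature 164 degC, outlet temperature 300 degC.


Q = m_dot * cp * delta_T
delta_T = 300 - 164 = 136 K
Q = 37 * 1.88 * 136
= 69.56 * 136
= 9460.16 kW

9460.16 kW


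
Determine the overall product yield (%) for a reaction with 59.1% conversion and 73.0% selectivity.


Overall yield = conversion (%) * selectivity (%) / 100
Conversion = 59.1%, Selectivity = 73.0%
Y = 59.1 * 73.0 / 100
= 43.143 %

43.143 %


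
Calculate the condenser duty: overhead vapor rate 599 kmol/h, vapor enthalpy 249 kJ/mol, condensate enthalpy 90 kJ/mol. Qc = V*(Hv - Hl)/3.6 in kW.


Qc = 599 * (249 - 90) / 3.6 = 599 * 159 / 3.6 = 26460

26460 kW


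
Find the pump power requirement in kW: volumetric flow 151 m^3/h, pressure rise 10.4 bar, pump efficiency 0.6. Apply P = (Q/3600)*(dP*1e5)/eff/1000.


Q = 151 / 3600 = 0.0419444 m^3/s
P = 0.0419444 * (10.4 * 1e5) / 0.6 / 1000 = 72.70

72.70 kW


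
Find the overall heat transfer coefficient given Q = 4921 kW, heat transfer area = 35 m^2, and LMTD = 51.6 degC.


From Q = U*A*LMTD, U = Q / (A * LMTD)
U = 4921 / (35 * 51.6) = 4921 / 1806 = 2.725

2.725 kW/(m^2*K)


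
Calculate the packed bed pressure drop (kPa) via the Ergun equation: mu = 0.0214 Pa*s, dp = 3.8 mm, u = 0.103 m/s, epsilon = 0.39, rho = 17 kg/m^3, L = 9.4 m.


dp = 3.8 mm = 0.0038 m
Viscous term = 150*0.0214*0.103*(1-0.39)^2 / (0.0038^2*0.39^3) = 143629
Inertial term = 1.75*17*0.103^2*(1-0.39) / (0.0038*0.39^3) = 854.11
dP/L = 143629 + 854.11 = 144483 Pa/m
dP = 144483 * 9.4 / 1000 = 1358 kPa

1358 kPa


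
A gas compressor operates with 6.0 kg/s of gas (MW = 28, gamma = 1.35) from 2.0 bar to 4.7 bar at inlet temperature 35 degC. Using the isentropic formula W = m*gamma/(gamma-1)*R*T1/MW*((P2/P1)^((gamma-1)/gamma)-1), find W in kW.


Isentropic work: W = m*(gamma/(gamma-1))*(R*T1/MW)*((P2/P1)^((gamma-1)/gamma) - 1)
T1 = 35 + 273.15 = 308.15 K
Pressure ratio = 4.7 / 2.0 = 2.35
Exponent = (1.35 - 1)/1.35 = 0.259259
(P2/P1)^exp - 1 = 2.35^0.259259 - 1 = 0.247966
W = 6.0 * 1.35 / 0.35 * 8.314 * 308.15 / 28 * 0.247966 = 525.1

525.1 kW


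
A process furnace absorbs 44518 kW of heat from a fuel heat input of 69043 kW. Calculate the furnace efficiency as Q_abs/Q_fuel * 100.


Furnace efficiency = Q_absorbed / Q_fuel * 100
= 44518 / 69043 * 100 = 64.48

64.48 %


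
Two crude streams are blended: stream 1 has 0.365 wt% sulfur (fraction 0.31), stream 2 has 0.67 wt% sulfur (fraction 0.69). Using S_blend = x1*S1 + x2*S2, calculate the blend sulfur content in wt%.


Linear sulfur blending: S_blend = x1*S1 + x2*S2
Contribution 1: 0.31 * 0.365 = 0.11315 wt%
Contribution 2: 0.69 * 0.67 = 0.4623 wt%
S_blend = 0.11315 + 0.4623 = 0.57545

0.57545 wt%


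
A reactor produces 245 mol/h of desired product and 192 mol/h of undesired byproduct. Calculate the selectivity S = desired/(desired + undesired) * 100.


Selectivity = desired / (desired + undesired) * 100
Total products = 245 + 192 = 437 mol/h
S = 245 / 437 * 100
= 0.5606 * 100
= 56.06 %

56.06 %


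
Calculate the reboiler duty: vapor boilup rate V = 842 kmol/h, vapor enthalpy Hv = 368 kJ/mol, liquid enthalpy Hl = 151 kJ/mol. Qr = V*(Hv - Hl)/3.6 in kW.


Qr = 842 * (368 - 151) / 3.6 = 842 * 217 / 3.6 = 50750

50750 kW


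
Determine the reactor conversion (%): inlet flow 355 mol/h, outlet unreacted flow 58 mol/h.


X = (F_in - F_out) / F_in * 100
Moles reacted = 355 - 58 = 297
X = 297 / 355 * 100
= 0.8366 * 100
= 83.66 %

83.66 %


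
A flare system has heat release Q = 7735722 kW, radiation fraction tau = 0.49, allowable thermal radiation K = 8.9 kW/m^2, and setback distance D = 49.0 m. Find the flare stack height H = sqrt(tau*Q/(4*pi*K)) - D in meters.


tau*Q/(4*pi*K) = 0.49 * 7735722 / (4 * pi * 8.9) = 33892
sqrt(33892) = 184.098
H = 184.098 - 49.0 = 135.1

135.1 m


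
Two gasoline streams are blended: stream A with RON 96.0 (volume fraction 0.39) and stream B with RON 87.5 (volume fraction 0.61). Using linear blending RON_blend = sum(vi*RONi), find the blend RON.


Linear blending: RON_blend = sum(vi * RONi)
Contribution 1: 0.39 * 96.0 = 37.44
Contribution 2: 0.61 * 87.5 = 53.375
RON_blend = 37.44 + 53.375 = 90.815

90.815


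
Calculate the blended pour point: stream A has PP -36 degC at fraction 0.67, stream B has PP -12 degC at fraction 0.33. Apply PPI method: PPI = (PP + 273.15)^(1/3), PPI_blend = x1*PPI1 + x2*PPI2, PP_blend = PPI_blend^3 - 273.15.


PPI_1 = (-36 + 273.15)^(1/3) = 6.189768
PPI_2 = (-12 + 273.15)^(1/3) = 6.391901
PPI_blend = 0.67 * 6.189768 + 0.33 * 6.391901 = 6.256472
PP_blend = 6.256472^3 - 273.15 = 244.8998 - 273.15 = -28.25

-28.25 degC


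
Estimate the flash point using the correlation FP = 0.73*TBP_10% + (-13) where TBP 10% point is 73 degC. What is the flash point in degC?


FP = 0.73 * 73 + (-13) = 40.29

40.29 degC


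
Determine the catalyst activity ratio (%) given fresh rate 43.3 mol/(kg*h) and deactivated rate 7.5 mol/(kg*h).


Activity (%) = (rate_used / rate_fresh) * 100
rate_used = 7.5, rate_fresh = 43.3
= (7.5 / 43.3) * 100
= 0.1732 * 100 = 17.32

17.32 %


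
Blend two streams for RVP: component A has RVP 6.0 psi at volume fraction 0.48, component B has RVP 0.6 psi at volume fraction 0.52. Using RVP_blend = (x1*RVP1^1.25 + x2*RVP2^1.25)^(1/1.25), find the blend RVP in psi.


Chevron index: RVP_blend = (sum xi*RVPi^1.25)^(1/1.25)
RVP^1.25 terms: 0.48 * 6.0^1.25 + 0.52 * 0.6^1.25 = 4.78204
RVP_blend = 4.78204^(1/1.25) = 3.497

3.497 psi


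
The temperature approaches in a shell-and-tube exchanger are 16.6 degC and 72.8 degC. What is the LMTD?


LMTD = (dT1 - dT2) / ln(dT1/dT2)
= (16.6 - 72.8) / ln(16.6 / 72.8) = -56.2 / -1.47831 = 38.02

38.02 degC


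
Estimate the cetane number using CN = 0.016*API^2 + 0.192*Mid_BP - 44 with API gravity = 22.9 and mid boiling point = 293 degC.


CN = 0.016 * 22.9^2 + 0.192 * 293 - 44
CN = 8.39056 + 56.256 - 44 = 20.64656

20.64656


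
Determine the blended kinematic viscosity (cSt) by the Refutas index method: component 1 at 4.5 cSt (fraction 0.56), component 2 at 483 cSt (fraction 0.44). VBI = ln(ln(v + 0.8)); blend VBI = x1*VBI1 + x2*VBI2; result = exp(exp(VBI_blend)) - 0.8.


Refutas method: VBN_i = 14.534*ln(ln(visc_i + 0.8)) + 10.975, blended linearly by mass fraction; since VBN is linear in VBI_i = ln(ln(visc_i + 0.8)) and the fractions sum to 1, blend VBI directly: visc = exp(exp(VBI_blend)) - 0.8
VBI_1 = ln(ln(4.5 + 0.8)) = 0.51145
VBI_2 = ln(ln(483 + 0.8)) = 1.82159
VBI_blend = 0.56 * 0.51145 + 0.44 * 1.82159 = 1.08791
visc_blend = exp(exp(1.08791)) - 0.8 = 18.65

18.65 cSt


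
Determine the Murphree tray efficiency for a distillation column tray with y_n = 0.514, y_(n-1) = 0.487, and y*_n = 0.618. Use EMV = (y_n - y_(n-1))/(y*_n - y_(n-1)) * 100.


Murphree vapor efficiency: EMV = (y_n - y_(n-1)) / (y*_n - y_(n-1)) * 100
EMV = (0.514 - 0.487) / (0.618 - 0.487) * 100 = 0.027 / 0.131 * 100 = 20.61

20.61 %


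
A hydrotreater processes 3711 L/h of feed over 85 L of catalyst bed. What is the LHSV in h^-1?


LHSV = volumetric feed rate / catalyst volume
= 3711 L/h / 85 L
= 43.66 h^-1

43.66 h^-1


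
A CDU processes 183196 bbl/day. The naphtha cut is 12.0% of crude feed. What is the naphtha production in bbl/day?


Crude throughput = 183196 bbl/day
Fraction yield = 12.0%
yield = throughput * fraction / 100
yield = 183196 * 12.0 / 100 = 21983.52

21983.52 bbl/day


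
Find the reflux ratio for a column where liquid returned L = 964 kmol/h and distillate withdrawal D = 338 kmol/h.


Reflux ratio definition: R = L / D (liquid returned / distillate withdrawn)
L = 964 kmol/h, D = 338 kmol/h
R = 964 / 338 = 2.852

2.852


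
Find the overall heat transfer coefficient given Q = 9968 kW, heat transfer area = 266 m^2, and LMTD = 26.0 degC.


From Q = U*A*LMTD, U = Q / (A * LMTD)
U = 9968 / (266 * 26.0) = 9968 / 6916 = 1.441

1.441 kW/(m^2*K)


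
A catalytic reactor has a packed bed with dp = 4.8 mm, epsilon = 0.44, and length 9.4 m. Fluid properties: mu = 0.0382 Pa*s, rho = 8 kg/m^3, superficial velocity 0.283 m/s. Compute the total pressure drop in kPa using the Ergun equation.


dp = 4.8 mm = 0.0048 m
Viscous term = 150*0.0382*0.283*(1-0.44)^2 / (0.0048^2*0.44^3) = 259105
Inertial term = 1.75*8*0.283^2*(1-0.44) / (0.0048*0.44^3) = 1535.64
dP/L = 259105 + 1535.64 = 260641 Pa/m
dP = 260641 * 9.4 / 1000 = 2450 kPa

2450 kPa


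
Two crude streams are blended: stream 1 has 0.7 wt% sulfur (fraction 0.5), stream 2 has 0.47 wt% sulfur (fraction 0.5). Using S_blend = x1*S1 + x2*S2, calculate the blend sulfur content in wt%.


Linear sulfur blending: S_blend = x1*S1 + x2*S2
Contribution 1: 0.5 * 0.7 = 0.35 wt%
Contribution 2: 0.5 * 0.47 = 0.235 wt%
S_blend = 0.35 + 0.235 = 0.585

0.585 wt%


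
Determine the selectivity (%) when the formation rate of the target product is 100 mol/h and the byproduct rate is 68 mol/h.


Selectivity = desired / (desired + undesired) * 100
Total products = 100 + 68 = 168 mol/h
S = 100 / 168 * 100
= 0.5952 * 100
= 59.52 %

59.52 %


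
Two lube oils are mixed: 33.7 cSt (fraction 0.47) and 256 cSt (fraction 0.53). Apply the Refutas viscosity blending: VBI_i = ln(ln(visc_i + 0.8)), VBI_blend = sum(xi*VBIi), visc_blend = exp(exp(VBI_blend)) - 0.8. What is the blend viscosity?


Refutas method: VBN_i = 14.534*ln(ln(visc_i + 0.8)) + 10.975, blended linearly by mass fraction; since VBN is linear in VBI_i = ln(ln(visc_i + 0.8)) and the fractions sum to 1, blend VBI directly: visc = exp(exp(VBI_blend)) - 0.8
VBI_1 = ln(ln(33.7 + 0.8)) = 1.2644
VBI_2 = ln(ln(256 + 0.8)) = 1.71349
VBI_blend = 0.47 * 1.2644 + 0.53 * 1.71349 = 1.50242
visc_blend = exp(exp(1.50242)) - 0.8 = 88.55

88.55 cSt


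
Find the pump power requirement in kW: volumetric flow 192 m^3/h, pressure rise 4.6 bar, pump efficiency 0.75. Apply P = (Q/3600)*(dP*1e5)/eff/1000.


Q = 192 / 3600 = 0.0533333 m^3/s
P = 0.0533333 * (4.6 * 1e5) / 0.75 / 1000 = 32.71

32.71 kW


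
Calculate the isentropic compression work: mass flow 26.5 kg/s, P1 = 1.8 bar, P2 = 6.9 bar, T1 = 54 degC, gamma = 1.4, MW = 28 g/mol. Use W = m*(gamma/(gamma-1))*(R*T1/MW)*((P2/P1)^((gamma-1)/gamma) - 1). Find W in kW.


Isentropic work: W = m*(gamma/(gamma-1))*(R*T1/MW)*((P2/P1)^((gamma-1)/gamma) - 1)
T1 = 54 + 273.15 = 327.15 K
Pressure ratio = 6.9 / 1.8 = 3.83333
Exponent = (1.4 - 1)/1.4 = 0.285714
(P2/P1)^exp - 1 = 3.83333^0.285714 - 1 = 0.468033
W = 26.5 * 1.4 / 0.4 * 8.314 * 327.15 / 28 * 0.468033 = 4217

4217 kW


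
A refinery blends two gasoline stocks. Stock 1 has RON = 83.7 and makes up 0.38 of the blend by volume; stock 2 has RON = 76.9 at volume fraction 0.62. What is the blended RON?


Linear blending: RON_blend = sum(vi * RONi)
Contribution 1: 0.38 * 83.7 = 31.806
Contribution 2: 0.62 * 76.9 = 47.678
RON_blend = 31.806 + 47.678 = 79.484

79.484


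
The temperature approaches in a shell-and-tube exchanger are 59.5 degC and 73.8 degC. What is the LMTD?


LMTD = (dT1 - dT2) / ln(dT1/dT2)
= (59.5 - 73.8) / ln(59.5 / 73.8) = -14.3 / -0.215382 = 66.39

66.39 degC


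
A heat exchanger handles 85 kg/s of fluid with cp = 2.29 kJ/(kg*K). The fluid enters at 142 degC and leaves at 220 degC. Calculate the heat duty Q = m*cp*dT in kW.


Q = m_dot * cp * delta_T
delta_T = 220 - 142 = 78 K
Q = 85 * 2.29 * 78
= 194.65 * 78
= 15182.7 kW

15182.7 kW


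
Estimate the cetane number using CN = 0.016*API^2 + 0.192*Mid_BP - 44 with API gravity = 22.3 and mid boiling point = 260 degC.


CN = 0.016 * 22.3^2 + 0.192 * 260 - 44
CN = 7.95664 + 49.92 - 44 = 13.87664

13.87664


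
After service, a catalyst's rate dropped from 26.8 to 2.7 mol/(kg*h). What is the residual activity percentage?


Activity (%) = (rate_used / rate_fresh) * 100
rate_used = 2.7, rate_fresh = 26.8
= (2.7 / 26.8) * 100
= 0.1007 * 100 = 10.07

10.07 %


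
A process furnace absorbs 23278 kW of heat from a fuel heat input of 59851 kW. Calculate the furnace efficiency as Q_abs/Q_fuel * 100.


Furnace efficiency = Q_absorbed / Q_fuel * 100
= 23278 / 59851 * 100 = 38.89

38.89 %


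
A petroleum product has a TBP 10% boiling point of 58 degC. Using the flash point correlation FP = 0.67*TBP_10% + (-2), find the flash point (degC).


FP = 0.67 * 58 + (-2) = 36.86

36.86 degC


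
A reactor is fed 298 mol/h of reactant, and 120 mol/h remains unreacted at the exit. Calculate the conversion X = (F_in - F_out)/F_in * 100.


X = (F_in - F_out) / F_in * 100
Moles reacted = 298 - 120 = 178
X = 178 / 298 * 100
= 0.5973 * 100
= 59.73 %

59.73 %


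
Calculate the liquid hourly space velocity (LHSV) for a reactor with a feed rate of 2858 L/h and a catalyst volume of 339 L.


LHSV = volumetric feed rate / catalyst volume
= 2858 L/h / 339 L
= 8.431 h^-1

8.431 h^-1


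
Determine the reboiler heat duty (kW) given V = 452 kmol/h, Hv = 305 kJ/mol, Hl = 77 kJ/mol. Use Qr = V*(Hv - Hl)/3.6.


Qr = 452 * (305 - 77) / 3.6 = 452 * 228 / 3.6 = 28630

28630 kW


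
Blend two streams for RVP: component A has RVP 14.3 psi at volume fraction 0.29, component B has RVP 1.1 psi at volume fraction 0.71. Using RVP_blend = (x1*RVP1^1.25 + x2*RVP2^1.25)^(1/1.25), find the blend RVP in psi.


Chevron index: RVP_blend = (sum xi*RVPi^1.25)^(1/1.25)
RVP^1.25 terms: 0.29 * 14.3^1.25 + 0.71 * 1.1^1.25 = 8.86416
RVP_blend = 8.86416^(1/1.25) = 5.729

5.729 psi


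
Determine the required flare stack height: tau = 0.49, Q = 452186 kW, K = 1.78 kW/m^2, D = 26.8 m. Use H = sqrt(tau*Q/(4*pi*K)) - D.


tau*Q/(4*pi*K) = 0.49 * 452186 / (4 * pi * 1.78) = 9905.66
sqrt(9905.66) = 99.5272
H = 99.5272 - 26.8 = 72.73

72.73 m


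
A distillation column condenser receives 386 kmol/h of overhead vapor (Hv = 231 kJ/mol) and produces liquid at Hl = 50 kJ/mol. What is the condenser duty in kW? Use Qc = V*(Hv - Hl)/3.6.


Qc = 386 * (231 - 50) / 3.6 = 386 * 181 / 3.6 = 19410

19410 kW


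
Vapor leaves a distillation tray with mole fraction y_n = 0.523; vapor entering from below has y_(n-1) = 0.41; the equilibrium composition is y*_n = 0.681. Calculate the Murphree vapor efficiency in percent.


Murphree vapor efficiency: EMV = (y_n - y_(n-1)) / (y*_n - y_(n-1)) * 100
EMV = (0.523 - 0.41) / (0.681 - 0.41) * 100 = 0.113 / 0.271 * 100 = 41.70

41.70 %


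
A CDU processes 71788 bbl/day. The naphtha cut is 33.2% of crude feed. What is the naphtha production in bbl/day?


Crude throughput = 71788 bbl/day
Fraction yield = 33.2%
yield = throughput * fraction / 100
yield = 71788 * 33.2 / 100 = 23833.616

23833.616 bbl/day


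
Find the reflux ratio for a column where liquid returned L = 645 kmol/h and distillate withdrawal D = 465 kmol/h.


Reflux ratio definition: R = L / D (liquid returned / distillate withdrawn)
L = 645 kmol/h, D = 465 kmol/h
R = 645 / 465 = 1.387

1.387


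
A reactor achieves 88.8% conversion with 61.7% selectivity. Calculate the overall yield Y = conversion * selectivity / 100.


Overall yield = conversion (%) * selectivity (%) / 100
Conversion = 88.8%, Selectivity = 61.7%
Y = 88.8 * 61.7 / 100
= 54.7896 %

54.7896 %


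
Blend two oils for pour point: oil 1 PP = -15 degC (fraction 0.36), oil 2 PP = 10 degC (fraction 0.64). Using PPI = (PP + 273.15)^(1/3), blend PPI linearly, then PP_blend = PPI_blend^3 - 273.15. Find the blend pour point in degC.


PPI_1 = (-15 + 273.15)^(1/3) = 6.36733
PPI_2 = (10 + 273.15)^(1/3) = 6.566574
PPI_blend = 0.36 * 6.36733 + 0.64 * 6.566574 = 6.494846
PP_blend = 6.494846^3 - 273.15 = 273.9722 - 273.15 = 0.82

0.82 degC


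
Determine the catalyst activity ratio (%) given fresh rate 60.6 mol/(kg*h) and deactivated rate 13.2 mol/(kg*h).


Activity (%) = (rate_used / rate_fresh) * 100
rate_used = 13.2, rate_fresh = 60.6
= (13.2 / 60.6) * 100
= 0.2178 * 100 = 21.78

21.78 %


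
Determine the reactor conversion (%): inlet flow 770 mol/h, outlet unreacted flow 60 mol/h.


X = (F_in - F_out) / F_in * 100
Moles reacted = 770 - 60 = 710
X = 710 / 770 * 100
= 0.9221 * 100
= 92.21 %

92.21 %


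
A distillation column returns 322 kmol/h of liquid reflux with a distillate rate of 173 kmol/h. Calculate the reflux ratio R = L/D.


Reflux ratio definition: R = L / D (liquid returned / distillate withdrawn)
L = 322 kmol/h, D = 173 kmol/h
R = 322 / 173 = 1.861

1.861


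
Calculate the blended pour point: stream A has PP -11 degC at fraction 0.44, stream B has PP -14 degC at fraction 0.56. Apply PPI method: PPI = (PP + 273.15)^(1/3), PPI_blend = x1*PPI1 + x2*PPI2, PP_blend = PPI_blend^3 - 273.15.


PPI_1 = (-11 + 273.15)^(1/3) = 6.400049
PPI_2 = (-14 + 273.15)^(1/3) = 6.375541
PPI_blend = 0.44 * 6.400049 + 0.56 * 6.375541 = 6.386325
PP_blend = 6.386325^3 - 273.15 = 260.4672 - 273.15 = -12.68

-12.68 degC


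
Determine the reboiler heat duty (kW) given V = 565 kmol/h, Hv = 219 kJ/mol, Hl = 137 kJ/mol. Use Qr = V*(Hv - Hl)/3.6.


Qr = 565 * (219 - 137) / 3.6 = 565 * 82 / 3.6 = 12870

12870 kW


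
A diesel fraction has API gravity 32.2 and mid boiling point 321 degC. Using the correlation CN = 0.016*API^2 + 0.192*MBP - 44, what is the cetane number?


CN = 0.016 * 32.2^2 + 0.192 * 321 - 44
CN = 16.58944 + 61.632 - 44 = 34.22144

34.22144


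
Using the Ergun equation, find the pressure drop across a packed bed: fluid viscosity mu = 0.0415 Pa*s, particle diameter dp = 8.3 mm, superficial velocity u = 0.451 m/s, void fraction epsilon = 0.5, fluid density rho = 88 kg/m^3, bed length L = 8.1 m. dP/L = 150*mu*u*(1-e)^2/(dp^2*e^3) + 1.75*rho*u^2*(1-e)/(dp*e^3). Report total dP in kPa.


dp = 8.3 mm = 0.0083 m
Viscous term = 150*0.0415*0.451*(1-0.5)^2 / (0.0083^2*0.5^3) = 81506
Inertial term = 1.75*88*0.451^2*(1-0.5) / (0.0083*0.5^3) = 15095.8
dP/L = 81506 + 15095.8 = 96601.8 Pa/m
dP = 96601.8 * 8.1 / 1000 = 782.5 kPa

782.5 kPa


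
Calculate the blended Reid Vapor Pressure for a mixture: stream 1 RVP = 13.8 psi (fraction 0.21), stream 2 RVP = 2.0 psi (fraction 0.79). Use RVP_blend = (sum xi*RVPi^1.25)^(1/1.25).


Chevron index: RVP_blend = (sum xi*RVPi^1.25)^(1/1.25)
RVP^1.25 terms: 0.21 * 13.8^1.25 + 0.79 * 2.0^1.25 = 7.46453
RVP_blend = 7.46453^(1/1.25) = 4.993

4.993 psi


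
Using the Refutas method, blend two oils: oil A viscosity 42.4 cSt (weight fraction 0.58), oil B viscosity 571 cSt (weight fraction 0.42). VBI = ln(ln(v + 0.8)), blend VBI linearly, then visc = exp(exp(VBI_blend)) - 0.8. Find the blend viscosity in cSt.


Refutas method: VBN_i = 14.534*ln(ln(visc_i + 0.8)) + 10.975, blended linearly by mass fraction; since VBN is linear in VBI_i = ln(ln(visc_i + 0.8)) and the fractions sum to 1, blend VBI directly: visc = exp(exp(VBI_blend)) - 0.8
VBI_1 = ln(ln(42.4 + 0.8)) = 1.32597
VBI_2 = ln(ln(571 + 0.8)) = 1.84826
VBI_blend = 0.58 * 1.32597 + 0.42 * 1.84826 = 1.54533
visc_blend = exp(exp(1.54533)) - 0.8 = 108.0

108.0 cSt


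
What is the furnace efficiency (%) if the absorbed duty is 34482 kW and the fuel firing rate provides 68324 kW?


Furnace efficiency = Q_absorbed / Q_fuel * 100
= 34482 / 68324 * 100 = 50.47

50.47 %


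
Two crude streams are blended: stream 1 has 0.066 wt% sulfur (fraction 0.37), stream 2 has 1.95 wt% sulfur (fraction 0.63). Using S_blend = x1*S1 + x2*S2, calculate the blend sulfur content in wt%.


Linear sulfur blending: S_blend = x1*S1 + x2*S2
Contribution 1: 0.37 * 0.066 = 0.02442 wt%
Contribution 2: 0.63 * 1.95 = 1.2285 wt%
S_blend = 0.02442 + 1.2285 = 1.25292

1.25292 wt%


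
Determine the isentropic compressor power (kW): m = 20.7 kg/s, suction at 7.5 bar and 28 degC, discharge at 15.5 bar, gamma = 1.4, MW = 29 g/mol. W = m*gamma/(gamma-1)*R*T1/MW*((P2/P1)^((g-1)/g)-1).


Isentropic work: W = m*(gamma/(gamma-1))*(R*T1/MW)*((P2/P1)^((gamma-1)/gamma) - 1)
T1 = 28 + 273.15 = 301.15 K
Pressure ratio = 15.5 / 7.5 = 2.06667
Exponent = (1.4 - 1)/1.4 = 0.285714
(P2/P1)^exp - 1 = 2.06667^0.285714 - 1 = 0.230488
W = 20.7 * 1.4 / 0.4 * 8.314 * 301.15 / 29 * 0.230488 = 1442

1442 kW


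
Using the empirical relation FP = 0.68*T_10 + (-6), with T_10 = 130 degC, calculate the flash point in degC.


FP = 0.68 * 130 + (-6) = 82.4

82.4 degC


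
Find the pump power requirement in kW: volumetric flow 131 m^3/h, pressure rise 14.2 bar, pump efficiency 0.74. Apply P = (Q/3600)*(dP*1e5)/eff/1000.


Q = 131 / 3600 = 0.0363889 m^3/s
P = 0.0363889 * (14.2 * 1e5) / 0.74 / 1000 = 69.83

69.83 kW


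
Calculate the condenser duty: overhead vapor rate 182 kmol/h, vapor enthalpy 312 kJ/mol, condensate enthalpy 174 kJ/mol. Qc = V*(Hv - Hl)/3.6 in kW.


Qc = 182 * (312 - 174) / 3.6 = 182 * 138 / 3.6 = 6977

6977 kW


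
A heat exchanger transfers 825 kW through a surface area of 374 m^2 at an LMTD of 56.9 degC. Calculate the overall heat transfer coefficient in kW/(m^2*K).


From Q = U*A*LMTD, U = Q / (A * LMTD)
U = 825 / (374 * 56.9) = 825 / 21280.6 = 0.03877

0.03877 kW/(m^2*K)


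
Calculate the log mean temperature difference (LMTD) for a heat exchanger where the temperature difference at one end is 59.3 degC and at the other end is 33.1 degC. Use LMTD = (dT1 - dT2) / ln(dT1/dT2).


LMTD = (dT1 - dT2) / ln(dT1/dT2)
= (59.3 - 33.1) / ln(59.3 / 33.1) = 26.2 / 0.583076 = 44.93

44.93 degC


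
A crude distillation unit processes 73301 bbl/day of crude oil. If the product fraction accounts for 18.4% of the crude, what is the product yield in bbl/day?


Crude throughput = 73301 bbl/day
Fraction yield = 18.4%
yield = throughput * fraction / 100
yield = 73301 * 18.4 / 100 = 13487.384

13487.384 bbl/day


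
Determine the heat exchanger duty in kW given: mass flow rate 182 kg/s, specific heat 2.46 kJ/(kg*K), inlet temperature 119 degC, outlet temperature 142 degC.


Q = m_dot * cp * delta_T
delta_T = 142 - 119 = 23 K
Q = 182 * 2.46 * 23
= 447.72 * 23
= 10297.56 kW

10297.56 kW


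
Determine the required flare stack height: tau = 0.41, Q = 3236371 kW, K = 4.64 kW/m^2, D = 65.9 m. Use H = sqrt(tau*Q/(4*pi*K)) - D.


tau*Q/(4*pi*K) = 0.41 * 3236371 / (4 * pi * 4.64) = 22757
sqrt(22757) = 150.854
H = 150.854 - 65.9 = 84.95

84.95 m


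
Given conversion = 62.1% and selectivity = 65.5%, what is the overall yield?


Overall yield = conversion (%) * selectivity (%) / 100
Conversion = 62.1%, Selectivity = 65.5%
Y = 62.1 * 65.5 / 100
= 40.6755 %

40.6755 %


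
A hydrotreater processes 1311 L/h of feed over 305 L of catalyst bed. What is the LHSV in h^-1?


LHSV = volumetric feed rate / catalyst volume
= 1311 L/h / 305 L
= 4.298 h^-1

4.298 h^-1


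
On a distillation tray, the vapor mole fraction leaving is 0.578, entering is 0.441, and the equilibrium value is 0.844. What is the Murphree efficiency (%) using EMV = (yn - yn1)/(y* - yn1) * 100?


Murphree vapor efficiency: EMV = (y_n - y_(n-1)) / (y*_n - y_(n-1)) * 100
EMV = (0.578 - 0.441) / (0.844 - 0.441) * 100 = 0.137 / 0.403 * 100 = 34.00

34.00 %


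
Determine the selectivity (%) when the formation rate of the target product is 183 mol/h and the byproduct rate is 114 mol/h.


Selectivity = desired / (desired + undesired) * 100
Total products = 183 + 114 = 297 mol/h
S = 183 / 297 * 100
= 0.6162 * 100
= 61.62 %

61.62 %


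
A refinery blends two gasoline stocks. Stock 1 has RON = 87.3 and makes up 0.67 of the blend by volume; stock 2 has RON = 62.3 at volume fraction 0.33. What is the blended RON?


Linear blending: RON_blend = sum(vi * RONi)
Contribution 1: 0.67 * 87.3 = 58.491
Contribution 2: 0.33 * 62.3 = 20.559
RON_blend = 58.491 + 20.559 = 79.05

79.05


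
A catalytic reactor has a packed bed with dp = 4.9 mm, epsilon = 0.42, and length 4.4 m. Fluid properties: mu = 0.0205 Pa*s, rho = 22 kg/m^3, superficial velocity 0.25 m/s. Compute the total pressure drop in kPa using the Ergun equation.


dp = 4.9 mm = 0.0049 m
Viscous term = 150*0.0205*0.25*(1-0.42)^2 / (0.0049^2*0.42^3) = 145379
Inertial term = 1.75*22*0.25^2*(1-0.42) / (0.0049*0.42^3) = 3844.37
dP/L = 145379 + 3844.37 = 149223 Pa/m
dP = 149223 * 4.4 / 1000 = 656.6 kPa

656.6 kPa


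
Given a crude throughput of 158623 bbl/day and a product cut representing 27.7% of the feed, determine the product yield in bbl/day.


Crude throughput = 158623 bbl/day
Fraction yield = 27.7%
yield = throughput * fraction / 100
yield = 158623 * 27.7 / 100 = 43938.571

43938.571 bbl/day


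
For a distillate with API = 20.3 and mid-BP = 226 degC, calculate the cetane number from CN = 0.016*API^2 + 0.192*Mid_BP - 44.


CN = 0.016 * 20.3^2 + 0.192 * 226 - 44
CN = 6.59344 + 43.392 - 44 = 5.98544

5.98544


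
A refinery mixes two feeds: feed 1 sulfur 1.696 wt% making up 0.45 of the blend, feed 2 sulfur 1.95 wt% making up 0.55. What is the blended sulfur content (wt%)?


Linear sulfur blending: S_blend = x1*S1 + x2*S2
Contribution 1: 0.45 * 1.696 = 0.7632 wt%
Contribution 2: 0.55 * 1.95 = 1.0725 wt%
S_blend = 0.7632 + 1.0725 = 1.8357

1.8357 wt%


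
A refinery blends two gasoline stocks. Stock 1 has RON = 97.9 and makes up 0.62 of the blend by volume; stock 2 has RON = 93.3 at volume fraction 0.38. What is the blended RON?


Linear blending: RON_blend = sum(vi * RONi)
Contribution 1: 0.62 * 97.9 = 60.698
Contribution 2: 0.38 * 93.3 = 35.454
RON_blend = 60.698 + 35.454 = 96.152

96.152


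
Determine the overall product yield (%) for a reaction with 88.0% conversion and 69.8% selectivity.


Overall yield = conversion (%) * selectivity (%) / 100
Conversion = 88.0%, Selectivity = 69.8%
Y = 88.0 * 69.8 / 100
= 61.424 %

61.424 %


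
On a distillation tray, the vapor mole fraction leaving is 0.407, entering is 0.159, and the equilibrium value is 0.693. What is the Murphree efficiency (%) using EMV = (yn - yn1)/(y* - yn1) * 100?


Murphree vapor efficiency: EMV = (y_n - y_(n-1)) / (y*_n - y_(n-1)) * 100
EMV = (0.407 - 0.159) / (0.693 - 0.159) * 100 = 0.248 / 0.534 * 100 = 46.44

46.44 %


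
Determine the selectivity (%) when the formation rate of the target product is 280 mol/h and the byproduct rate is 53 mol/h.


Selectivity = desired / (desired + undesired) * 100
Total products = 280 + 53 = 333 mol/h
S = 280 / 333 * 100
= 0.8408 * 100
= 84.08 %

84.08 %


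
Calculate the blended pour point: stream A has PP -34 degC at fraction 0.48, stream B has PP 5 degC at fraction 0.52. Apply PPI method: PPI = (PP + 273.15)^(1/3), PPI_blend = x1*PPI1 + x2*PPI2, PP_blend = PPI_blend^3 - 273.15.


PPI_1 = (-34 + 273.15)^(1/3) = 6.20712
PPI_2 = (5 + 273.15)^(1/3) = 6.527693
PPI_blend = 0.48 * 6.20712 + 0.52 * 6.527693 = 6.373818
PP_blend = 6.373818^3 - 273.15 = 258.9399 - 273.15 = -14.21

-14.21 degC


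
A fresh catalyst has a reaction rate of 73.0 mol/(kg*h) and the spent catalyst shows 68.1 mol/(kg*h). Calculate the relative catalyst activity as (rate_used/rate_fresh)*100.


Activity (%) = (rate_used / rate_fresh) * 100
rate_used = 68.1, rate_fresh = 73.0
= (68.1 / 73.0) * 100
= 0.9329 * 100 = 93.29

93.29 %


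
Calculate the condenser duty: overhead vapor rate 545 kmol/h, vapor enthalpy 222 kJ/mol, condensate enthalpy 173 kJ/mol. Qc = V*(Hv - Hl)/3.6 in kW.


Qc = 545 * (222 - 173) / 3.6 = 545 * 49 / 3.6 = 7418

7418 kW


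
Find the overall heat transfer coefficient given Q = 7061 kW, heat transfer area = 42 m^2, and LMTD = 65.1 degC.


From Q = U*A*LMTD, U = Q / (A * LMTD)
U = 7061 / (42 * 65.1) = 7061 / 2734.2 = 2.582

2.582 kW/(m^2*K)


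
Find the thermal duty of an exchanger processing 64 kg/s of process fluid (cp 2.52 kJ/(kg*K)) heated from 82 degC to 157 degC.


Q = m_dot * cp * delta_T
delta_T = 157 - 82 = 75 K
Q = 64 * 2.52 * 75
= 161.28 * 75
= 12096 kW

12096 kW


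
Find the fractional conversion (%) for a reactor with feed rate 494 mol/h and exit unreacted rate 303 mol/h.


X = (F_in - F_out) / F_in * 100
Moles reacted = 494 - 303 = 191
X = 191 / 494 * 100
= 0.3866 * 100
= 38.66 %

38.66 %


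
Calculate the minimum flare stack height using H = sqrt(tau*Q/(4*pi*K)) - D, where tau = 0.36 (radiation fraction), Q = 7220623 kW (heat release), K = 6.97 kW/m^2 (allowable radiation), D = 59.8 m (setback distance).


tau*Q/(4*pi*K) = 0.36 * 7220623 / (4 * pi * 6.97) = 29678
sqrt(29678) = 172.273
H = 172.273 - 59.8 = 112.5

112.5 m


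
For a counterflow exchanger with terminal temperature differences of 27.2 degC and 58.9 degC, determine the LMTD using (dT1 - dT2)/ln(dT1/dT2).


LMTD = (dT1 - dT2) / ln(dT1/dT2)
= (27.2 - 58.9) / ln(27.2 / 58.9) = -31.7 / -0.772624 = 41.03

41.03 degC


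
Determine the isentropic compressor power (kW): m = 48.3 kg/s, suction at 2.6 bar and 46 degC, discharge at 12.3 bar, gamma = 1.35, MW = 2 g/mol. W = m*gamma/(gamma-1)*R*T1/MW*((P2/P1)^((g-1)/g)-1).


Isentropic work: W = m*(gamma/(gamma-1))*(R*T1/MW)*((P2/P1)^((gamma-1)/gamma) - 1)
T1 = 46 + 273.15 = 319.15 K
Pressure ratio = 12.3 / 2.6 = 4.73077
Exponent = (1.35 - 1)/1.35 = 0.259259
(P2/P1)^exp - 1 = 4.73077^0.259259 - 1 = 0.496174
W = 48.3 * 1.35 / 0.35 * 8.314 * 319.15 / 2 * 0.496174 = 122600

122600 kW


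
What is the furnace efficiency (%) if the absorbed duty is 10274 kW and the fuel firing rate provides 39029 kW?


Furnace efficiency = Q_absorbed / Q_fuel * 100
= 10274 / 39029 * 100 = 26.32

26.32 %


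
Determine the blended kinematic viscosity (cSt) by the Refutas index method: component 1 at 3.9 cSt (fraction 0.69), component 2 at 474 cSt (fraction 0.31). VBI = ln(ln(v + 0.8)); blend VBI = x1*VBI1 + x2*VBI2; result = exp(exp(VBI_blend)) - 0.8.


Refutas method: VBN_i = 14.534*ln(ln(visc_i + 0.8)) + 10.975, blended linearly by mass fraction; since VBN is linear in VBI_i = ln(ln(visc_i + 0.8)) and the fractions sum to 1, blend VBI directly: visc = exp(exp(VBI_blend)) - 0.8
VBI_1 = ln(ln(3.9 + 0.8)) = 0.436681
VBI_2 = ln(ln(474 + 0.8)) = 1.81855
VBI_blend = 0.69 * 0.436681 + 0.31 * 1.81855 = 0.86506
visc_blend = exp(exp(0.86506)) - 0.8 = 9.953

9.953 cSt


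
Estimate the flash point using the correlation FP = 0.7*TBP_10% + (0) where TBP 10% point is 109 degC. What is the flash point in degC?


FP = 0.7 * 109 + (0) = 76.3

76.3 degC


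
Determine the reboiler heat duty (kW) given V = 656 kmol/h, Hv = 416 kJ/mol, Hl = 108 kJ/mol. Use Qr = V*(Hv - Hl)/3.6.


Qr = 656 * (416 - 108) / 3.6 = 656 * 308 / 3.6 = 56120

56120 kW


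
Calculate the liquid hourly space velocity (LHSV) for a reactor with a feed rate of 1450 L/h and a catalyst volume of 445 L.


LHSV = volumetric feed rate / catalyst volume
= 1450 L/h / 445 L
= 3.258 h^-1

3.258 h^-1


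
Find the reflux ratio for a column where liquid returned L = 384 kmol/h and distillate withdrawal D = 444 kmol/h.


Reflux ratio definition: R = L / D (liquid returned / distillate withdrawn)
L = 384 kmol/h, D = 444 kmol/h
R = 384 / 444 = 0.8649

0.8649


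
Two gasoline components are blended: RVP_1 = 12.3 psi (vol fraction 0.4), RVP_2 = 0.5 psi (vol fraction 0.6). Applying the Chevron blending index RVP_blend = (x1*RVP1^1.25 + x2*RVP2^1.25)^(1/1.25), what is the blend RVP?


Chevron index: RVP_blend = (sum xi*RVPi^1.25)^(1/1.25)
RVP^1.25 terms: 0.4 * 12.3^1.25 + 0.6 * 0.5^1.25 = 9.46612
RVP_blend = 9.46612^(1/1.25) = 6.039

6.039 psi


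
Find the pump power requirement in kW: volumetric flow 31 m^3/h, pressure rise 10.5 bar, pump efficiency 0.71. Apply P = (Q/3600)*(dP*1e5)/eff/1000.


Q = 31 / 3600 = 0.00861111 m^3/s
P = 0.00861111 * (10.5 * 1e5) / 0.71 / 1000 = 12.73

12.73 kW


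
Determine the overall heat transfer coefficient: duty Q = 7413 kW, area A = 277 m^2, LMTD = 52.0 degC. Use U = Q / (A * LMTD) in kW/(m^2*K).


From Q = U*A*LMTD, U = Q / (A * LMTD)
U = 7413 / (277 * 52.0) = 7413 / 14404 = 0.5146

0.5146 kW/(m^2*K)
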